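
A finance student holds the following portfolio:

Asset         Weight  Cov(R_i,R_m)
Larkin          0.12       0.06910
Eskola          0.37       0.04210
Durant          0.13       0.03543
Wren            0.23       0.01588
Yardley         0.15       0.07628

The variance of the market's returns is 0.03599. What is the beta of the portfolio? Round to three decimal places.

1.211

β_Larkin = 0.06910 / 0.03599 = 1.9200
β_Eskola = 0.04210 / 0.03599 = 1.1698
β_Durant = 0.03543 / 0.03599 = 0.9844
β_Wren = 0.01588 / 0.03599 = 0.4412
β_Yardley = 0.07628 / 0.03599 = 2.1195
β_P = Σ w_i β_i = 0.12×1.9200 + 0.37×1.1698 + 0.13×0.9844 + 0.23×0.4412 + 0.15×2.1195 = 1.2106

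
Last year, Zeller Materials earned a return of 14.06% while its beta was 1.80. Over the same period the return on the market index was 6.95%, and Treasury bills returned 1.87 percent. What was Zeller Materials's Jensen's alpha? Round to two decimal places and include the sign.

Market excess return = 6.95% − 1.87% = 5.08%
CAPM benchmark = R_f + β(R_m − R_f) = 1.87% + 1.80 × 5.08% = 11.0140%
α = actual − benchmark = 14.06% − 11.0140% = +3.05%

+3.05%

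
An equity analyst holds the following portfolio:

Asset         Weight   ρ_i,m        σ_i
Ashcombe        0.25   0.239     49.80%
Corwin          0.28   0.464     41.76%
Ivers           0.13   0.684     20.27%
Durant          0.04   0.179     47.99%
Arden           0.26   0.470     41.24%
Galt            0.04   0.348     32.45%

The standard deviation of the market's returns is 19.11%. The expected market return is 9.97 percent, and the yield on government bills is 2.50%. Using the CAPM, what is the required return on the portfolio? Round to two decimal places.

8.77%

β_Ashcombe = 0.239 × 49.80% / 19.11% = 0.6228
β_Corwin = 0.464 × 41.76% / 19.11% = 1.0140
β_Ivers = 0.684 × 20.27% / 19.11% = 0.7255
β_Durant = 0.179 × 47.99% / 19.11% = 0.4495
β_Arden = 0.470 × 41.24% / 19.11% = 1.0143
β_Galt = 0.348 × 32.45% / 19.11% = 0.5909
β_P = Σ w_i β_i = 0.25×0.6228 + 0.28×1.0140 + 0.13×0.7255 + 0.04×0.4495 + 0.26×1.0143 + 0.04×0.5909 = 0.8393
MRP = 9.97% − 2.50% = 7.47%
E(R_P) = R_f + β_P × MRP = 2.50% + 0.8393 × 7.47% = 8.77%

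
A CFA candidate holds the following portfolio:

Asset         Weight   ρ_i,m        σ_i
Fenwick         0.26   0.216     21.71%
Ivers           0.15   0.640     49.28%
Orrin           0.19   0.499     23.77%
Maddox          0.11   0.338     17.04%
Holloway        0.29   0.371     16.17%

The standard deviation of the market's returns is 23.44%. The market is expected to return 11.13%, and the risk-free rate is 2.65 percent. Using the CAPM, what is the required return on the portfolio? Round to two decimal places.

6.48%

β_Fenwick = 0.216 × 21.71% / 23.44% = 0.2001
β_Ivers = 0.640 × 49.28% / 23.44% = 1.3455
β_Orrin = 0.499 × 23.77% / 23.44% = 0.5060
β_Maddox = 0.338 × 17.04% / 23.44% = 0.2457
β_Holloway = 0.371 × 16.17% / 23.44% = 0.2559
β_P = Σ w_i β_i = 0.26×0.2001 + 0.15×1.3455 + 0.19×0.5060 + 0.11×0.2457 + 0.29×0.2559 = 0.4512
MRP = 11.13% − 2.65% = 8.48%
E(R_P) = R_f + β_P × MRP = 2.65% + 0.4512 × 8.48% = 6.48%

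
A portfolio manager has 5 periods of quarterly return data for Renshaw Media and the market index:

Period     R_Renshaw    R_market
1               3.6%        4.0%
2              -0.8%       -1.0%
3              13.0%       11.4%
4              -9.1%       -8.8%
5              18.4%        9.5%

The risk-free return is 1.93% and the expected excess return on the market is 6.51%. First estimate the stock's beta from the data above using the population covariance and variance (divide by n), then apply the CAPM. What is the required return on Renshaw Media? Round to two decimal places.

Mean R_i = (3.6 − 0.8 + 13.0 − 9.1 + 18.4) / 5 = 5.0200%
Mean R_m = (4.0 − 1.0 + 11.4 − 8.8 + 9.5) / 5 = 3.0200%
Σ(R_i − R̄_i)(R_m − R̄_m) = 342.4780  ⇒  Cov = 342.4780 / 5 = 68.4956
Σ(R_m − R̄_m)² = 269.0480  ⇒  Var(R_m) = 269.0480 / 5 = 53.8096
β = Cov / Var(R_m) = 68.4956 / 53.8096 = 1.2729
E(R) = R_f + β × MRP = 1.93% + 1.2729 × 6.51% = 10.22%

10.22%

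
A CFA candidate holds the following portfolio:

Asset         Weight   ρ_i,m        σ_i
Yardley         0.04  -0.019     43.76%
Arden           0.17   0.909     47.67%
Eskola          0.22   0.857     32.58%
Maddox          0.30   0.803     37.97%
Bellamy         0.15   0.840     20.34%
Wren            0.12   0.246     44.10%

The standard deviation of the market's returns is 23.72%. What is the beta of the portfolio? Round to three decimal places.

β_Yardley = -0.019 × 43.76% / 23.72% = -0.0351
β_Arden = 0.909 × 47.67% / 23.72% = 1.8268
β_Eskola = 0.857 × 32.58% / 23.72% = 1.1771
β_Maddox = 0.803 × 37.97% / 23.72% = 1.2854
β_Bellamy = 0.840 × 20.34% / 23.72% = 0.7203
β_Wren = 0.246 × 44.10% / 23.72% = 0.4574
β_P = Σ w_i β_i = 0.04×-0.0351 + 0.17×1.8268 + 0.22×1.1771 + 0.30×1.2854 + 0.15×0.7203 + 0.12×0.4574 = 1.1167

1.117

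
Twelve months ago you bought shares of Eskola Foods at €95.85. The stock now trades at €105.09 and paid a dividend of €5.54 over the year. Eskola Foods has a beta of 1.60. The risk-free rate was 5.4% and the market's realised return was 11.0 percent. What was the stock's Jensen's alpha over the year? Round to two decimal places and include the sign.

Realised HPR = (P1 + D1 − P0) / P0 = (105.09 + 5.54 − 95.85) / 95.85 = 14.78 / 95.85 = 15.4199%
MRP = 11.0% − 5.4% = 5.60%
CAPM required = R_f + β·MRP = 5.4% + 1.60 × 5.6% = 14.3600%
α = realised − required = 15.4199% − 14.3600% = +1.06%

+1.06%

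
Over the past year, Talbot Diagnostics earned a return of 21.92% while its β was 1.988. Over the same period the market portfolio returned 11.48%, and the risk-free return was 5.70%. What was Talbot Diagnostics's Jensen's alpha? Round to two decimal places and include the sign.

Market excess return = 11.48% − 5.70% = 5.78%
CAPM benchmark = R_f + β(R_m − R_f) = 5.70% + 1.988 × 5.78% = 17.19064%
α = actual − benchmark = 21.92% − 17.19064% = +4.73%

+4.73%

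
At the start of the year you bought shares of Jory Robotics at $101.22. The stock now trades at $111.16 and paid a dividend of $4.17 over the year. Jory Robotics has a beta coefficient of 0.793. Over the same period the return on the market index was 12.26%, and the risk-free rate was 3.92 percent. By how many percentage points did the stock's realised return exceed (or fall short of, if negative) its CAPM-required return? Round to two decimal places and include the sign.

+3.41%

Realised HPR = (P1 + D1 − P0) / P0 = (111.16 + 4.17 − 101.22) / 101.22 = 14.11 / 101.22 = 13.9399%
MRP = 12.26% − 3.92% = 8.34%
CAPM required = R_f + β·MRP = 3.92% + 0.793 × 8.34% = 10.53362%
α = realised − required = 13.9399% − 10.53362% = +3.41%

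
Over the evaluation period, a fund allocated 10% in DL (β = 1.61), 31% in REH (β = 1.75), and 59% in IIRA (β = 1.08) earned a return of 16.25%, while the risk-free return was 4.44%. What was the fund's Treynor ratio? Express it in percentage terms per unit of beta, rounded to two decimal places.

8.81%

β_P = 0.10×1.61 + 0.31×1.75 + 0.59×1.08 = 1.3407
Treynor = (R_P − R_f) / β_P = (16.25% − 4.44%) / 1.3407 = 11.81% / 1.3407 = 8.81%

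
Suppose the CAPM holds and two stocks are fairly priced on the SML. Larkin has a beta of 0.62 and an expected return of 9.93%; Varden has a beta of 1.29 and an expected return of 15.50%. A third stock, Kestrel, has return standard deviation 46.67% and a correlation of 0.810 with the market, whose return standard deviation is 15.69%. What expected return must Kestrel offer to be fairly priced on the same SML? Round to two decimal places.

MRP = (15.50% − 9.93%) / (1.29 − 0.62) = 8.3134%
R_f = 9.93% − 0.62 × 8.3134% = 4.7757%
β_Kestrel = ρ·σ_i/σ_m = 0.810 × 46.67 / 15.69 = 2.4093
E(R_Kestrel) = R_f + β × MRP = 4.7757% + 2.4093 × 8.3134% = 24.81%

24.81%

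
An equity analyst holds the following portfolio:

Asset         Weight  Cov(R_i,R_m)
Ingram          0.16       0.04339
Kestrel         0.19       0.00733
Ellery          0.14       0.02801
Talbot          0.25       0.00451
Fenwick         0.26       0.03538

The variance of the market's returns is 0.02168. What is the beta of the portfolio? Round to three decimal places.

1.042

β_Ingram = 0.04339 / 0.02168 = 2.0014
β_Kestrel = 0.00733 / 0.02168 = 0.3381
β_Ellery = 0.02801 / 0.02168 = 1.2920
β_Talbot = 0.00451 / 0.02168 = 0.2080
β_Fenwick = 0.03538 / 0.02168 = 1.6319
β_P = Σ w_i β_i = 0.16×2.0014 + 0.19×0.3381 + 0.14×1.2920 + 0.25×0.2080 + 0.26×1.6319 = 1.0416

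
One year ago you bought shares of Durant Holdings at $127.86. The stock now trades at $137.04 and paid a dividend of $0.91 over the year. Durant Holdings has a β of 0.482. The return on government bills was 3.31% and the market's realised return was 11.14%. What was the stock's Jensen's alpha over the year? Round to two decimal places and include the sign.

+0.81%

Realised HPR = (P1 + D1 − P0) / P0 = (137.04 + 0.91 − 127.86) / 127.86 = 10.09 / 127.86 = 7.8914%
MRP = 11.14% − 3.31% = 7.83%
CAPM required = R_f + β·MRP = 3.31% + 0.482 × 7.83% = 7.08406%
α = realised − required = 7.8914% − 7.08406% = +0.81%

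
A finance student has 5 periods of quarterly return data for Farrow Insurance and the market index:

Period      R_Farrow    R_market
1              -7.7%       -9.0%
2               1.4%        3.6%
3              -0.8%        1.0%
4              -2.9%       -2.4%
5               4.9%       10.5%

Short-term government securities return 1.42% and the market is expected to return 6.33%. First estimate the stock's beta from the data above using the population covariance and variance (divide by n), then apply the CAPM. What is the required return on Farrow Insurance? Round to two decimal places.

4.62%

Mean R_i = (-7.7 + 1.4 − 0.8 − 2.9 + 4.9) / 5 = -1.0200%
Mean R_m = (-9.0 + 3.6 + 1.0 − 2.4 + 10.5) / 5 = 0.7400%
Σ(R_i − R̄_i)(R_m − R̄_m) = 135.7240  ⇒  Cov = 135.7240 / 5 = 27.1448
Σ(R_m − R̄_m)² = 208.2320  ⇒  Var(R_m) = 208.2320 / 5 = 41.6464
β = Cov / Var(R_m) = 27.1448 / 41.6464 = 0.6518
MRP = 6.33% − 1.42% = 4.91%
E(R) = R_f + β × MRP = 1.42% + 0.6518 × 4.91% = 4.62%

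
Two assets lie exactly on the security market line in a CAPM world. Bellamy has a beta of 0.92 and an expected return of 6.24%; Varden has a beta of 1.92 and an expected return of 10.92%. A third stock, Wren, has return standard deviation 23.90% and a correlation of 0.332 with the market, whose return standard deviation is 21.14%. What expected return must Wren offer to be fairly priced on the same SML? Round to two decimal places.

3.69%

MRP = (10.92% − 6.24%) / (1.92 − 0.92) = 4.6800%
R_f = 6.24% − 0.92 × 4.6800% = 1.9344%
β_Wren = ρ·σ_i/σ_m = 0.332 × 23.90 / 21.14 = 0.3753
E(R_Wren) = R_f + β × MRP = 1.9344% + 0.3753 × 4.6800% = 3.69%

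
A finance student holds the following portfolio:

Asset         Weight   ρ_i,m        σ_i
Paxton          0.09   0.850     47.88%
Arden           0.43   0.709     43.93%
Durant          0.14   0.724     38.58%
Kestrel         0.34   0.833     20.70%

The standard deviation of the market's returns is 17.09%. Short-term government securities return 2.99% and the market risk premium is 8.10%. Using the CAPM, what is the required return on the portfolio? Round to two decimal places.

β_Paxton = 0.850 × 47.88% / 17.09% = 2.3814
β_Arden = 0.709 × 43.93% / 17.09% = 1.8225
β_Durant = 0.724 × 38.58% / 17.09% = 1.6344
β_Kestrel = 0.833 × 20.70% / 17.09% = 1.0090
β_P = Σ w_i β_i = 0.09×2.3814 + 0.43×1.8225 + 0.14×1.6344 + 0.34×1.0090 = 1.5699
E(R_P) = R_f + β_P × MRP = 2.99% + 1.5699 × 8.10% = 15.71%

15.71%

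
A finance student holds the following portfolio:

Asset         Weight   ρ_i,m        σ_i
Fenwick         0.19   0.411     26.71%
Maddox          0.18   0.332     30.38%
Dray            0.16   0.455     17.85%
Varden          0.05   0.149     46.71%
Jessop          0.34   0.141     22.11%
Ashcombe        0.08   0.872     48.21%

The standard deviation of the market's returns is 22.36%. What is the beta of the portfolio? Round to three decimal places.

0.446

β_Fenwick = 0.411 × 26.71% / 22.36% = 0.4910
β_Maddox = 0.332 × 30.38% / 22.36% = 0.4511
β_Dray = 0.455 × 17.85% / 22.36% = 0.3632
β_Varden = 0.149 × 46.71% / 22.36% = 0.3113
β_Jessop = 0.141 × 22.11% / 22.36% = 0.1394
β_Ashcombe = 0.872 × 48.21% / 22.36% = 1.8801
β_P = Σ w_i β_i = 0.19×0.4910 + 0.18×0.4511 + 0.16×0.3632 + 0.05×0.3113 + 0.34×0.1394 + 0.08×1.8801 = 0.4460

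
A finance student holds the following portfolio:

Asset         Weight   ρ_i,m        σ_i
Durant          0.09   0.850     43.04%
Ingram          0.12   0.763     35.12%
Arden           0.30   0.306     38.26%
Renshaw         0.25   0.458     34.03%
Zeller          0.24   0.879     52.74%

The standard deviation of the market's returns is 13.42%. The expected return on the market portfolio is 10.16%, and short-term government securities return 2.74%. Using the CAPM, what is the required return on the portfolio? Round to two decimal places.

β_Durant = 0.850 × 43.04% / 13.42% = 2.7261
β_Ingram = 0.763 × 35.12% / 13.42% = 1.9968
β_Arden = 0.306 × 38.26% / 13.42% = 0.8724
β_Renshaw = 0.458 × 34.03% / 13.42% = 1.1614
β_Zeller = 0.879 × 52.74% / 13.42% = 3.4544
β_P = Σ w_i β_i = 0.09×2.7261 + 0.12×1.9968 + 0.30×0.8724 + 0.25×1.1614 + 0.24×3.4544 = 1.8661
MRP = 10.16% − 2.74% = 7.42%
E(R_P) = R_f + β_P × MRP = 2.74% + 1.8661 × 7.42% = 16.59%

16.59%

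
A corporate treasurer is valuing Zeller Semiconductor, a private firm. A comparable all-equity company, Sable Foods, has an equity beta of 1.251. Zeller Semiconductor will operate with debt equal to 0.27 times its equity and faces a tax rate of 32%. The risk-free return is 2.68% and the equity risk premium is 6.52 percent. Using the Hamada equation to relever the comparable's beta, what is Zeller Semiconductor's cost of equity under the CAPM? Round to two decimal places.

12.33%

β_L = β_U × [1 + (1 − t)(D/E)] = 1.251 × [1 + (1 − 0.32) × 0.27]
    = 1.251 × [1 + 0.68 × 0.27] = 1.251 × 1.1836 = 1.4807
E(R) = R_f + β_L × MRP = 2.68% + 1.4807 × 6.52% = 12.33%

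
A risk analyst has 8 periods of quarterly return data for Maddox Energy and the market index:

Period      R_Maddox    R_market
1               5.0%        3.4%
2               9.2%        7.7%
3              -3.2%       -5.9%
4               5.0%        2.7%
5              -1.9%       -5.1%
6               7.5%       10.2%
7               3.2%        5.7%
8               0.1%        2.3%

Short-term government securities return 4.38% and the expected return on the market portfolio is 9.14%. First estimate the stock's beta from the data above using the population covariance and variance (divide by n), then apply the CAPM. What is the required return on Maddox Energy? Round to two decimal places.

Mean R_i = (5.0 + 9.2 − 3.2 + 5.0 − 1.9 + 7.5 + 3.2 + 0.1) / 8 = 3.1125%
Mean R_m = (3.4 + 7.7 − 5.9 + 2.7 − 5.1 + 10.2 + 5.7 + 2.3) / 8 = 2.6250%
Σ(R_i − R̄_i)(R_m − R̄_m) = 159.5175  ⇒  Cov = 159.5175 / 8 = 19.9397
Σ(R_m − R̄_m)² = 225.6550  ⇒  Var(R_m) = 225.6550 / 8 = 28.2069
β = Cov / Var(R_m) = 19.9397 / 28.2069 = 0.7069
MRP = 9.14% − 4.38% = 4.76%
E(R) = R_f + β × MRP = 4.38% + 0.7069 × 4.76% = 7.74%

7.74%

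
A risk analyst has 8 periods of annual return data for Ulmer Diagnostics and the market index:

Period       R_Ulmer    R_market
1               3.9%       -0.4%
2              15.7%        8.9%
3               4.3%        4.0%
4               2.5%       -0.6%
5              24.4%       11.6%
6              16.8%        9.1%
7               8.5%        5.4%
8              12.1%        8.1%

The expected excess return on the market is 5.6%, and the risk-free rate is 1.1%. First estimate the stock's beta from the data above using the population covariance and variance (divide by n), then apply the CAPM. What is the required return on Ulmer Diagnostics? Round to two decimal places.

Mean R_i = (3.9 + 15.7 + 4.3 + 2.5 + 24.4 + 16.8 + 8.5 + 12.1) / 8 = 11.0250%
Mean R_m = (-0.4 + 8.9 + 4.0 − 0.6 + 11.6 + 9.1 + 5.4 + 8.1) / 8 = 5.7625%
Σ(R_i − R̄_i)(R_m − R̄_m) = 225.4475  ⇒  Cov = 225.4475 / 8 = 28.1809
Σ(R_m − R̄_m)² = 142.2188  ⇒  Var(R_m) = 142.2188 / 8 = 17.7774
β = Cov / Var(R_m) = 28.1809 / 17.7774 = 1.5852
E(R) = R_f + β × MRP = 1.1% + 1.5852 × 5.6% = 9.98%

9.98%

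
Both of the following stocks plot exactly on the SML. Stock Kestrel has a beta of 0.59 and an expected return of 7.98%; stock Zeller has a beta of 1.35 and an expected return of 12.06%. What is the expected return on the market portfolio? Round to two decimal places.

10.18%

Both satisfy E(R) = R_f + β·MRP, so the slope of the SML is
MRP = (12.06% − 7.98%) / (1.35 − 0.59) = 4.08% / 0.76 = 5.3684%
R_f = E(R_Kestrel) − β_Kestrel·MRP = 7.98% − 0.59 × 5.3684% = 4.8126%
E(R_m) = R_f + MRP = 4.8126% + 5.3684% = 10.18%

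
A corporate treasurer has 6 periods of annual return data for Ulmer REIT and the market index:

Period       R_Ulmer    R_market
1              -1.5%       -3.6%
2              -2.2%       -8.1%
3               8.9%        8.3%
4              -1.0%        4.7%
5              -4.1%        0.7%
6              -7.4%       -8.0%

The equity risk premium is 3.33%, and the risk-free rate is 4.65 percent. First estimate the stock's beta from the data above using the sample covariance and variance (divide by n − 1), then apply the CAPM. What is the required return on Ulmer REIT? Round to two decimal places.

6.72%

Mean R_i = (-1.5 − 2.2 + 8.9 − 1.0 − 4.1 − 7.4) / 6 = -1.2167%
Mean R_m = (-3.6 − 8.1 + 8.3 + 4.7 + 0.7 − 8.0) / 6 = -1.0000%
Σ(R_i − R̄_i)(R_m − R̄_m) = 141.4200  ⇒  Cov = 141.4200 / 5 = 28.2840
Σ(R_m − R̄_m)² = 228.0400  ⇒  Var(R_m) = 228.0400 / 5 = 45.6080
β = Cov / Var(R_m) = 28.2840 / 45.6080 = 0.6202
E(R) = R_f + β × MRP = 4.65% + 0.6202 × 3.33% = 6.72%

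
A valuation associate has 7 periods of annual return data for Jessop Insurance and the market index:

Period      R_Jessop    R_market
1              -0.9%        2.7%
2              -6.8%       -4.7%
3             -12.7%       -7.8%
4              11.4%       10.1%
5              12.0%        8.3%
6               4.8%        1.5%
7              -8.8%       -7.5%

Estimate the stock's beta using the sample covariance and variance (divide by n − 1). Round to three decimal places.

Mean R_i = (-0.9 − 6.8 − 12.7 + 11.4 + 12.0 + 4.8 − 8.8) / 7 = -0.1429%
Mean R_m = (2.7 − 4.7 − 7.8 + 10.1 + 8.3 + 1.5 − 7.5) / 7 = 0.3714%
Σ(R_i − R̄_i)(R_m − R̄_m) = 416.9014  ⇒  Cov = 416.9014 / 6 = 69.4836
Σ(R_m − R̄_m)² = 318.6543  ⇒  Var(R_m) = 318.6543 / 6 = 53.1091
β = Cov / Var(R_m) = 69.4836 / 53.1091 = 1.3083

1.308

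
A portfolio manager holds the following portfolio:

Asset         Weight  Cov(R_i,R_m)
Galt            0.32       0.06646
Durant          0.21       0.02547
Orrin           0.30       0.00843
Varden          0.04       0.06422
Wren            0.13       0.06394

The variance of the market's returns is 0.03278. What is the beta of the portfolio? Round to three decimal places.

β_Galt = 0.06646 / 0.03278 = 2.0275
β_Durant = 0.02547 / 0.03278 = 0.7770
β_Orrin = 0.00843 / 0.03278 = 0.2572
β_Varden = 0.06422 / 0.03278 = 1.9591
β_Wren = 0.06394 / 0.03278 = 1.9506
β_P = Σ w_i β_i = 0.32×2.0275 + 0.21×0.7770 + 0.30×0.2572 + 0.04×1.9591 + 0.13×1.9506 = 1.2211

1.221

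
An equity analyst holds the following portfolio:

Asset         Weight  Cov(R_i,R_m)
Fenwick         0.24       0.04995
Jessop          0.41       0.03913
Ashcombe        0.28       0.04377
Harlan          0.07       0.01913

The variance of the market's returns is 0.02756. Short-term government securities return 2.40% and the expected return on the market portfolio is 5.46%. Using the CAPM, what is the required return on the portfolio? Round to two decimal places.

β_Fenwick = 0.04995 / 0.02756 = 1.8124
β_Jessop = 0.03913 / 0.02756 = 1.4198
β_Ashcombe = 0.04377 / 0.02756 = 1.5882
β_Harlan = 0.01913 / 0.02756 = 0.6941
β_P = Σ w_i β_i = 0.24×1.8124 + 0.41×1.4198 + 0.28×1.5882 + 0.07×0.6941 = 1.5104
MRP = 5.46% − 2.40% = 3.06%
E(R_P) = R_f + β_P × MRP = 2.40% + 1.5104 × 3.06% = 7.02%

7.02%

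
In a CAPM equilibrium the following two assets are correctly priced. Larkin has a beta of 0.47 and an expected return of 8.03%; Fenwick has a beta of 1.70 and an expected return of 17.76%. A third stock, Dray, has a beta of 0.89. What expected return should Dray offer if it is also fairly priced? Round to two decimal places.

11.35%

MRP (SML slope) = (17.76% − 8.03%) / (1.70 − 0.47) = 9.73% / 1.23 = 7.9106%
R_f (intercept) = 8.03% − 0.47 × 7.9106% = 4.3120%
E(R_Dray) = R_f + β × MRP = 4.3120% + 0.89 × 7.9106% = 11.35%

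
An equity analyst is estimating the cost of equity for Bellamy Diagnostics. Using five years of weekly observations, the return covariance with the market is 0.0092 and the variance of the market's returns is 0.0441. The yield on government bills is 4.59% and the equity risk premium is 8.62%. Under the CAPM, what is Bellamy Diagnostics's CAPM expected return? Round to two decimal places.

β = Cov(R_i, R_m) / Var(R_m) = 0.0092 / 0.0441 = 0.2086
E(R) = R_f + β × MRP = 4.59% + 0.2086 × 8.62% = 6.39%

6.39%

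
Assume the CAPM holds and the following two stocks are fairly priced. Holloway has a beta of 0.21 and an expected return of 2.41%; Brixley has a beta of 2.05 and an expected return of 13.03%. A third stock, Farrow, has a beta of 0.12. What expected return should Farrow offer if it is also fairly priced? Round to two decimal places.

MRP (SML slope) = (13.03% − 2.41%) / (2.05 − 0.21) = 10.62% / 1.84 = 5.7717%
R_f (intercept) = 2.41% − 0.21 × 5.7717% = 1.1979%
E(R_Farrow) = R_f + β × MRP = 1.1979% + 0.12 × 5.7717% = 1.89%

1.89%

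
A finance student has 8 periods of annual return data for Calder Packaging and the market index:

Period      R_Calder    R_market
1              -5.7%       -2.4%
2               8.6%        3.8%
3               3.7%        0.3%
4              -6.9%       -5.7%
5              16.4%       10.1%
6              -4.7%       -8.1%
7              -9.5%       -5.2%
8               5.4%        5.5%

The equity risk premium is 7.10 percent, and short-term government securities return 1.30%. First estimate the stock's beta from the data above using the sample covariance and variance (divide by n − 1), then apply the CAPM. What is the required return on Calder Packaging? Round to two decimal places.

10.80%

Mean R_i = (-5.7 + 8.6 + 3.7 − 6.9 + 16.4 − 4.7 − 9.5 + 5.4) / 8 = 0.9125%
Mean R_m = (-2.4 + 3.8 + 0.3 − 5.7 + 10.1 − 8.1 − 5.2 + 5.5) / 8 = -0.2125%
Σ(R_i − R̄_i)(R_m − R̄_m) = 371.1613  ⇒  Cov = 371.1613 / 7 = 53.0230
Σ(R_m − R̄_m)² = 277.3288  ⇒  Var(R_m) = 277.3288 / 7 = 39.6184
β = Cov / Var(R_m) = 53.0230 / 39.6184 = 1.3383
E(R) = R_f + β × MRP = 1.30% + 1.3383 × 7.10% = 10.80%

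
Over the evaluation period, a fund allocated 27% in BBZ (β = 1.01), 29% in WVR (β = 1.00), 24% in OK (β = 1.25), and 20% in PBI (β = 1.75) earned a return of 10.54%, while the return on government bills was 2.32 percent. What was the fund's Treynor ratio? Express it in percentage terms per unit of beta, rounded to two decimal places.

6.78%

β_P = 0.27×1.01 + 0.29×1.00 + 0.24×1.25 + 0.20×1.75 = 1.2127
Treynor = (R_P − R_f) / β_P = (10.54% − 2.32%) / 1.2127 = 8.22% / 1.2127 = 6.78%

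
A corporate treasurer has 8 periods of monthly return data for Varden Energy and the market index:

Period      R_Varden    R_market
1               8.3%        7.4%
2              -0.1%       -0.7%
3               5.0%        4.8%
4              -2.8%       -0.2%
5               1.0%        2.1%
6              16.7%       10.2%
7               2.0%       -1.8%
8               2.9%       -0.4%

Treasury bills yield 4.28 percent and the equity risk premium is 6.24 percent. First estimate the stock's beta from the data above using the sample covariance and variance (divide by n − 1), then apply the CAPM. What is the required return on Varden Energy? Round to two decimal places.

12.05%

Mean R_i = (8.3 − 0.1 + 5.0 − 2.8 + 1.0 + 16.7 + 2.0 + 2.9) / 8 = 4.1250%
Mean R_m = (7.4 − 0.7 + 4.8 − 0.2 + 2.1 + 10.2 − 1.8 − 0.4) / 8 = 2.6750%
Σ(R_i − R̄_i)(R_m − R̄_m) = 165.4550  ⇒  Cov = 165.4550 / 7 = 23.6364
Σ(R_m − R̄_m)² = 132.9350  ⇒  Var(R_m) = 132.9350 / 7 = 18.9907
β = Cov / Var(R_m) = 23.6364 / 18.9907 = 1.2446
E(R) = R_f + β × MRP = 4.28% + 1.2446 × 6.24% = 12.05%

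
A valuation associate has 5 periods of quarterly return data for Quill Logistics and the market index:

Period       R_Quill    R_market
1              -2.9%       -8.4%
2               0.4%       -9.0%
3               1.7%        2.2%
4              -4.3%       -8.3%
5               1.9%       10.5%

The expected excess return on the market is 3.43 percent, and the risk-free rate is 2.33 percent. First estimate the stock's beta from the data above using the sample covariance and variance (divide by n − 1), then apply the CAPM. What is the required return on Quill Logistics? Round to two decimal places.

3.15%

Mean R_i = (-2.9 + 0.4 + 1.7 − 4.3 + 1.9) / 5 = -0.6400%
Mean R_m = (-8.4 − 9.0 + 2.2 − 8.3 + 10.5) / 5 = -2.6000%
Σ(R_i − R̄_i)(R_m − R̄_m) = 71.8200  ⇒  Cov = 71.8200 / 4 = 17.9550
Σ(R_m − R̄_m)² = 301.7400  ⇒  Var(R_m) = 301.7400 / 4 = 75.4350
β = Cov / Var(R_m) = 17.9550 / 75.4350 = 0.2380
E(R) = R_f + β × MRP = 2.33% + 0.2380 × 3.43% = 3.15%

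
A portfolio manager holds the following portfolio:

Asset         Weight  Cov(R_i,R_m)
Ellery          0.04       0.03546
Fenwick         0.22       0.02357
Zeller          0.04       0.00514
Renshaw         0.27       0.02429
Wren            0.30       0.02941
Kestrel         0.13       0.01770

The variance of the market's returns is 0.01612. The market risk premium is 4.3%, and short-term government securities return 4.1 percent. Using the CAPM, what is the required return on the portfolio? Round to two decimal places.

10.63%

β_Ellery = 0.03546 / 0.01612 = 2.1998
β_Fenwick = 0.02357 / 0.01612 = 1.4622
β_Zeller = 0.00514 / 0.01612 = 0.3189
β_Renshaw = 0.02429 / 0.01612 = 1.5068
β_Wren = 0.02941 / 0.01612 = 1.8244
β_Kestrel = 0.01770 / 0.01612 = 1.0980
β_P = Σ w_i β_i = 0.04×2.1998 + 0.22×1.4622 + 0.04×0.3189 + 0.27×1.5068 + 0.30×1.8244 + 0.13×1.0980 = 1.5193
E(R_P) = R_f + β_P × MRP = 4.1% + 1.5193 × 4.3% = 10.63%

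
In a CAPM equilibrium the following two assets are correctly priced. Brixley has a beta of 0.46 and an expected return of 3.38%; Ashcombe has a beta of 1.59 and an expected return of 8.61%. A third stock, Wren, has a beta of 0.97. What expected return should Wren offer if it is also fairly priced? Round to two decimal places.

MRP (SML slope) = (8.61% − 3.38%) / (1.59 − 0.46) = 5.23% / 1.13 = 4.6283%
R_f (intercept) = 3.38% − 0.46 × 4.6283% = 1.2510%
E(R_Wren) = R_f + β × MRP = 1.2510% + 0.97 × 4.6283% = 5.74%

5.74%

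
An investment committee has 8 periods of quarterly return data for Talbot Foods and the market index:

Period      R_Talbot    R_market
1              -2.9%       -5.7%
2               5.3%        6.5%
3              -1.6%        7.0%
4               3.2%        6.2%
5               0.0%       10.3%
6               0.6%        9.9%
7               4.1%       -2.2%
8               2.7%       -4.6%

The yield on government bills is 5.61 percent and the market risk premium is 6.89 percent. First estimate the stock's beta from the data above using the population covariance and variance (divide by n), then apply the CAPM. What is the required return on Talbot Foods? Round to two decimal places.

Mean R_i = (-2.9 + 5.3 − 1.6 + 3.2 + 0.0 + 0.6 + 4.1 + 2.7) / 8 = 1.4250%
Mean R_m = (-5.7 + 6.5 + 7.0 + 6.2 + 10.3 + 9.9 − 2.2 − 4.6) / 8 = 3.4250%
Σ(R_i − R̄_i)(R_m − R̄_m) = 5.0750  ⇒  Cov = 5.0750 / 8 = 0.6344
Σ(R_m − R̄_m)² = 298.4350  ⇒  Var(R_m) = 298.4350 / 8 = 37.3044
β = Cov / Var(R_m) = 0.6344 / 37.3044 = 0.0170
E(R) = R_f + β × MRP = 5.61% + 0.0170 × 6.89% = 5.73%

5.73%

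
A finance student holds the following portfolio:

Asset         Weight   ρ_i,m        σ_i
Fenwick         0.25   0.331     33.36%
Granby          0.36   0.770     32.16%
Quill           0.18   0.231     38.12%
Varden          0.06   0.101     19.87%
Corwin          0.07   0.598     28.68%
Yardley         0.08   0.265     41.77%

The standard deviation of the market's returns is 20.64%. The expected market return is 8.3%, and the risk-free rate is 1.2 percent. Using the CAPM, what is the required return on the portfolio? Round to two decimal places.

6.52%

β_Fenwick = 0.331 × 33.36% / 20.64% = 0.5350
β_Granby = 0.770 × 32.16% / 20.64% = 1.1998
β_Quill = 0.231 × 38.12% / 20.64% = 0.4266
β_Varden = 0.101 × 19.87% / 20.64% = 0.0972
β_Corwin = 0.598 × 28.68% / 20.64% = 0.8309
β_Yardley = 0.265 × 41.77% / 20.64% = 0.5363
β_P = Σ w_i β_i = 0.25×0.5350 + 0.36×1.1998 + 0.18×0.4266 + 0.06×0.0972 + 0.07×0.8309 + 0.08×0.5363 = 0.7494
MRP = 8.3% − 1.2% = 7.10%
E(R_P) = R_f + β_P × MRP = 1.2% + 0.7494 × 7.1% = 6.52%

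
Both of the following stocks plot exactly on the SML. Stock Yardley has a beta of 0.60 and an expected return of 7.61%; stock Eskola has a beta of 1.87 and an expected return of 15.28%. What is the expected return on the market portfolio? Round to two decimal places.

10.03%

Both satisfy E(R) = R_f + β·MRP, so the slope of the SML is
MRP = (15.28% − 7.61%) / (1.87 − 0.60) = 7.67% / 1.27 = 6.0394%
R_f = E(R_Yardley) − β_Yardley·MRP = 7.61% − 0.60 × 6.0394% = 3.9864%
E(R_m) = R_f + MRP = 3.9864% + 6.0394% = 10.03%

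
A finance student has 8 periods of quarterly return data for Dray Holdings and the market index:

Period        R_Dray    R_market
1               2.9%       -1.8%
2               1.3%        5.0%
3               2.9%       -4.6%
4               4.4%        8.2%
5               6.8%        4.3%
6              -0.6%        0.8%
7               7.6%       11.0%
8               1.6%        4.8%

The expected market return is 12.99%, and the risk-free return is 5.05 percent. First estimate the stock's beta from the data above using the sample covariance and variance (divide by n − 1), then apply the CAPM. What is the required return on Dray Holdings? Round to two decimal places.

Mean R_i = (2.9 + 1.3 + 2.9 + 4.4 + 6.8 − 0.6 + 7.6 + 1.6) / 8 = 3.3625%
Mean R_m = (-1.8 + 5.0 − 4.6 + 8.2 + 4.3 + 0.8 + 11.0 + 4.8) / 8 = 3.4625%
Σ(R_i − R̄_i)(R_m − R̄_m) = 50.9188  ⇒  Cov = 50.9188 / 7 = 7.2741
Σ(R_m − R̄_m)² = 183.8988  ⇒  Var(R_m) = 183.8988 / 7 = 26.2713
β = Cov / Var(R_m) = 7.2741 / 26.2713 = 0.2769
MRP = 12.99% − 5.05% = 7.94%
E(R) = R_f + β × MRP = 5.05% + 0.2769 × 7.94% = 7.25%

7.25%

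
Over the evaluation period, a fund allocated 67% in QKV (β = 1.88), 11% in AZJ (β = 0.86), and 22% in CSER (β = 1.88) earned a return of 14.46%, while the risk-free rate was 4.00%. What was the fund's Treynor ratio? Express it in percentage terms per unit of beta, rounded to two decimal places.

5.92%

β_P = 0.67×1.88 + 0.11×0.86 + 0.22×1.88 = 1.7678
Treynor = (R_P − R_f) / β_P = (14.46% − 4.00%) / 1.7678 = 10.46% / 1.7678 = 5.92%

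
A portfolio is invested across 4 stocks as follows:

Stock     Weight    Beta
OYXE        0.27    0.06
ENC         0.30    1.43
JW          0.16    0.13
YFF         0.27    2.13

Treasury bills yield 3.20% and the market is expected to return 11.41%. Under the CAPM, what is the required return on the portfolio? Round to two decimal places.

β_P = Σ w_i β_i = 0.27×0.06 + 0.30×1.43 + 0.16×0.13 + 0.27×2.13 = 1.0411
MRP = 11.41% − 3.20% = 8.21%
E(R_P) = R_f + β_P × MRP = 3.20% + 1.0411 × 8.21% = 11.75%

11.75%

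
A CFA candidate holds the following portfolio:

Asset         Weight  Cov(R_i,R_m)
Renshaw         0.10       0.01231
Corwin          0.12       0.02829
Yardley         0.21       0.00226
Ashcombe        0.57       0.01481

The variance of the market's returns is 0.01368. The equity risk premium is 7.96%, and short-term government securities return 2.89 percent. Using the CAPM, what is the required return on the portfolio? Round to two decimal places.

β_Renshaw = 0.01231 / 0.01368 = 0.8999
β_Corwin = 0.02829 / 0.01368 = 2.0680
β_Yardley = 0.00226 / 0.01368 = 0.1652
β_Ashcombe = 0.01481 / 0.01368 = 1.0826
β_P = Σ w_i β_i = 0.10×0.8999 + 0.12×2.0680 + 0.21×0.1652 + 0.57×1.0826 = 0.9899
E(R_P) = R_f + β_P × MRP = 2.89% + 0.9899 × 7.96% = 10.77%

10.77%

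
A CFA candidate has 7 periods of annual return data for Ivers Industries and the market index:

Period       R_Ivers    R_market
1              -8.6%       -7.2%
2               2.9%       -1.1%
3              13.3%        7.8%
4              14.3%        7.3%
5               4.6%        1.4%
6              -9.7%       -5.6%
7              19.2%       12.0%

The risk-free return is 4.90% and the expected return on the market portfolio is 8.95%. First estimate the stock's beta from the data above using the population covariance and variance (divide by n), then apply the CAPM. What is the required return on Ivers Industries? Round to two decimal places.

11.13%

Mean R_i = (-8.6 + 2.9 + 13.3 + 14.3 + 4.6 − 9.7 + 19.2) / 7 = 5.1429%
Mean R_m = (-7.2 − 1.1 + 7.8 + 7.3 + 1.4 − 5.6 + 12.0) / 7 = 2.0857%
Σ(R_i − R̄_i)(R_m − R̄_m) = 482.9343  ⇒  Cov = 482.9343 / 7 = 68.9906
Σ(R_m − R̄_m)² = 314.0486  ⇒  Var(R_m) = 314.0486 / 7 = 44.8641
β = Cov / Var(R_m) = 68.9906 / 44.8641 = 1.5378
MRP = 8.95% − 4.90% = 4.05%
E(R) = R_f + β × MRP = 4.90% + 1.5378 × 4.05% = 11.13%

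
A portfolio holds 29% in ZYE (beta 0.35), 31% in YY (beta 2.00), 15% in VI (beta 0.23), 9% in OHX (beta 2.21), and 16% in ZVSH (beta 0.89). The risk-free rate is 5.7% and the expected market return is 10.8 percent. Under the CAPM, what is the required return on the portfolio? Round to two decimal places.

11.30%

β_P = Σ w_i β_i = 0.29×0.35 + 0.31×2.00 + 0.15×0.23 + 0.09×2.21 + 0.16×0.89 = 1.0973
MRP = 10.8% − 5.7% = 5.10%
E(R_P) = R_f + β_P × MRP = 5.7% + 1.0973 × 5.1% = 11.30%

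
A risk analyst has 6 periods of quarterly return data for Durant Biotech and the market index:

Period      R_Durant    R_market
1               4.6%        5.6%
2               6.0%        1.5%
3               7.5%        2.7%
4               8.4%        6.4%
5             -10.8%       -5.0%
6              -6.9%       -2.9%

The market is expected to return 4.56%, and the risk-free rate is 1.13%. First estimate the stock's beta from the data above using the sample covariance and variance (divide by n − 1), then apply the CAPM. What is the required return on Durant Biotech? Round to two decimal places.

Mean R_i = (4.6 + 6.0 + 7.5 + 8.4 − 10.8 − 6.9) / 6 = 1.4667%
Mean R_m = (5.6 + 1.5 + 2.7 + 6.4 − 5.0 − 2.9) / 6 = 1.3833%
Σ(R_i − R̄_i)(R_m − R̄_m) = 170.6067  ⇒  Cov = 170.6067 / 5 = 34.1213
Σ(R_m − R̄_m)² = 103.7883  ⇒  Var(R_m) = 103.7883 / 5 = 20.7577
β = Cov / Var(R_m) = 34.1213 / 20.7577 = 1.6438
MRP = 4.56% − 1.13% = 3.43%
E(R) = R_f + β × MRP = 1.13% + 1.6438 × 3.43% = 6.77%

6.77%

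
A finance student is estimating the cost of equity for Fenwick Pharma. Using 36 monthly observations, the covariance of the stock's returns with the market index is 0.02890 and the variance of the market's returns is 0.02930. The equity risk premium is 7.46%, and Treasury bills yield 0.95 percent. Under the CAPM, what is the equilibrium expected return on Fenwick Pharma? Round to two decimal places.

β = Cov(R_i, R_m) / Var(R_m) = 0.02890 / 0.02930 = 0.9863
E(R) = R_f + β × MRP = 0.95% + 0.9863 × 7.46% = 8.31%

8.31%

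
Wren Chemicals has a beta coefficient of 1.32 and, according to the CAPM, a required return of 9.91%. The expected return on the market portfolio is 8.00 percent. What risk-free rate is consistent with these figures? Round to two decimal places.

E(R) = R_f + β(E(R_m) − R_f) = R_f(1 − β) + β·E(R_m)
9.91% = R_f × (1 − 1.32) + 1.32 × 8.00%
9.91% = R_f × -0.32 + 10.5600%
R_f = (9.91% − 10.5600%) / -0.32 = 2.03%

2.03%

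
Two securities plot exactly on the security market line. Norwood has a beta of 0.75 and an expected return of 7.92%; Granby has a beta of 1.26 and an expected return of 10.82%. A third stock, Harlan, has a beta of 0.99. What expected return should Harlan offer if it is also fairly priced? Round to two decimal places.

MRP (SML slope) = (10.82% − 7.92%) / (1.26 − 0.75) = 2.90% / 0.51 = 5.6863%
R_f (intercept) = 7.92% − 0.75 × 5.6863% = 3.6553%
E(R_Harlan) = R_f + β × MRP = 3.6553% + 0.99 × 5.6863% = 9.28%

9.28%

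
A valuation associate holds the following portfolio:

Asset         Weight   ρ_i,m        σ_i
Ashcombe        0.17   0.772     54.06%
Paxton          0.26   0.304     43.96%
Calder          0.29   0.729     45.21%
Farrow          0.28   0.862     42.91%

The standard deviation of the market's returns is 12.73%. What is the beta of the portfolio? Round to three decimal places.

2.395

β_Ashcombe = 0.772 × 54.06% / 12.73% = 3.2784
β_Paxton = 0.304 × 43.96% / 12.73% = 1.0498
β_Calder = 0.729 × 45.21% / 12.73% = 2.5890
β_Farrow = 0.862 × 42.91% / 12.73% = 2.9056
β_P = Σ w_i β_i = 0.17×3.2784 + 0.26×1.0498 + 0.29×2.5890 + 0.28×2.9056 = 2.3947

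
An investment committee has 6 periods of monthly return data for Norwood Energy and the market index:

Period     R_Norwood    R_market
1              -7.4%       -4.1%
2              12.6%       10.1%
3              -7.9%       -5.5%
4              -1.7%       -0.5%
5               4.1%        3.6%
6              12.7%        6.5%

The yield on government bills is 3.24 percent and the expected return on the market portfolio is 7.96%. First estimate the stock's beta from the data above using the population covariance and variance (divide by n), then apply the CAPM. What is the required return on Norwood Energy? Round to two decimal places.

10.25%

Mean R_i = (-7.4 + 12.6 − 7.9 − 1.7 + 4.1 + 12.7) / 6 = 2.0667%
Mean R_m = (-4.1 + 10.1 − 5.5 − 0.5 + 3.6 + 6.5) / 6 = 1.6833%
Σ(R_i − R̄_i)(R_m − R̄_m) = 278.3367  ⇒  Cov = 278.3367 / 6 = 46.3895
Σ(R_m − R̄_m)² = 187.5283  ⇒  Var(R_m) = 187.5283 / 6 = 31.2547
β = Cov / Var(R_m) = 46.3895 / 31.2547 = 1.4842
MRP = 7.96% − 3.24% = 4.72%
E(R) = R_f + β × MRP = 3.24% + 1.4842 × 4.72% = 10.25%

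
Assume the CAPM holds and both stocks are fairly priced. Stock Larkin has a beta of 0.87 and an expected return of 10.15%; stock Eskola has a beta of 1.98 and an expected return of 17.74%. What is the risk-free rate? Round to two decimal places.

4.20%

Both satisfy E(R) = R_f + β·MRP, so the slope of the SML is
MRP = (17.74% − 10.15%) / (1.98 − 0.87) = 7.59% / 1.11 = 6.8378%
R_f = E(R_Larkin) − β_Larkin·MRP = 10.15% − 0.87 × 6.8378% = 4.2011%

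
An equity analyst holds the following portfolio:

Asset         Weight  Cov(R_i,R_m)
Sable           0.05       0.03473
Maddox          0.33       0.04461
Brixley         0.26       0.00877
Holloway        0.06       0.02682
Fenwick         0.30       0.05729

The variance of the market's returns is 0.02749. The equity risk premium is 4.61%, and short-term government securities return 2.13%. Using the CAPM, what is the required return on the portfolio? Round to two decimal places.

β_Sable = 0.03473 / 0.02749 = 1.2634
β_Maddox = 0.04461 / 0.02749 = 1.6228
β_Brixley = 0.00877 / 0.02749 = 0.3190
β_Holloway = 0.02682 / 0.02749 = 0.9756
β_Fenwick = 0.05729 / 0.02749 = 2.0840
β_P = Σ w_i β_i = 0.05×1.2634 + 0.33×1.6228 + 0.26×0.3190 + 0.06×0.9756 + 0.30×2.0840 = 1.3654
E(R_P) = R_f + β_P × MRP = 2.13% + 1.3654 × 4.61% = 8.42%

8.42%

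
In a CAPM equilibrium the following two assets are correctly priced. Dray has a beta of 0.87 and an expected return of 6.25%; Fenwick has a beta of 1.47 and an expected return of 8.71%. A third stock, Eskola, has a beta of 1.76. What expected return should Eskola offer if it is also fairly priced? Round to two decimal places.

9.90%

MRP (SML slope) = (8.71% − 6.25%) / (1.47 − 0.87) = 2.46% / 0.60 = 4.1000%
R_f (intercept) = 6.25% − 0.87 × 4.1000% = 2.6830%
E(R_Eskola) = R_f + β × MRP = 2.6830% + 1.76 × 4.1000% = 9.90%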